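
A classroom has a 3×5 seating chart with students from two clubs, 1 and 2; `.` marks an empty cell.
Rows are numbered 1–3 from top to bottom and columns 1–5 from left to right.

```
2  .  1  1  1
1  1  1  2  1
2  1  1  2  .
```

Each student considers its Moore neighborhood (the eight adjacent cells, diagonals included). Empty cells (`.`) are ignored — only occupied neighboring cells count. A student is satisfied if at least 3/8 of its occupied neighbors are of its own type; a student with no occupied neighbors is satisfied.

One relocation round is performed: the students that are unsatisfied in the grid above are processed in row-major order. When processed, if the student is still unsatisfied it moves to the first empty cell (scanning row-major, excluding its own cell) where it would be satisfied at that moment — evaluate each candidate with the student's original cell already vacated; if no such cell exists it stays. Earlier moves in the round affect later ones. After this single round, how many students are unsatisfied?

Initially unsatisfied (in order): (1,1), (2,4), (3,1), (3,4).
  (1,1) → (3,5).
  (2,4): no empty cell satisfies it; stays.
  (3,1): no empty cell satisfies it; stays.
  (3,4): now satisfied by earlier moves; stays.
Resulting grid:
. . 1 1 1
1 1 1 2 1
2 1 1 2 2
Unsatisfied now: (2,4), (3,1).

2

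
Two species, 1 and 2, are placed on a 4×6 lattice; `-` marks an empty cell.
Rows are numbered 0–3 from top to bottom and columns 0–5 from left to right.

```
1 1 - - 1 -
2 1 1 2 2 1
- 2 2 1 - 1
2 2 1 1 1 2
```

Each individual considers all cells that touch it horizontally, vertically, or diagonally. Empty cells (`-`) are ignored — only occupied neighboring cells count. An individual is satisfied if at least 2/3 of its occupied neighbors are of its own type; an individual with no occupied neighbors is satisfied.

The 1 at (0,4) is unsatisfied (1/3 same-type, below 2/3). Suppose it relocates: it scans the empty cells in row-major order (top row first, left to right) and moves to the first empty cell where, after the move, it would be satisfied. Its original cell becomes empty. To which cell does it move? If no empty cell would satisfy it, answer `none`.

Vacating (0,4). Empty cells in order:
  (0,2): 3/4 same-type → satisfied — stop here.

(0,2)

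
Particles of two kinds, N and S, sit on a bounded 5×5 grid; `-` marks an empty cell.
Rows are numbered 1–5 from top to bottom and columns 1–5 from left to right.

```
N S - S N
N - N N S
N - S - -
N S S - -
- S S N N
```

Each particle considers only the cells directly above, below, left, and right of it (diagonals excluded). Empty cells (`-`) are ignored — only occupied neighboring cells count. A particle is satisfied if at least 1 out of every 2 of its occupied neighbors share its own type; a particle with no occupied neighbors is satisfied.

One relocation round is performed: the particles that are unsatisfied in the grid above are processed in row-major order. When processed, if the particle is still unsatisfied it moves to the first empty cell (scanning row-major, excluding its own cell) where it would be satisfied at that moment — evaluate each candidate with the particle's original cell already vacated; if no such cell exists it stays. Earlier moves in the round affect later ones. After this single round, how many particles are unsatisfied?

2

Initially unsatisfied (in order): (1,2), (1,4), (1,5), (2,4), (2,5).
  (1,2) → (1,3).
  (1,4) → (1,2).
  (1,5) → (1,4).
  (2,4): now satisfied by earlier moves; stays.
  (2,5) → (3,2).
Resulting grid:
N S S N -
N - N N -
N S S - -
N S S - -
- S S N N
Unsatisfied now: (1,3), (2,3).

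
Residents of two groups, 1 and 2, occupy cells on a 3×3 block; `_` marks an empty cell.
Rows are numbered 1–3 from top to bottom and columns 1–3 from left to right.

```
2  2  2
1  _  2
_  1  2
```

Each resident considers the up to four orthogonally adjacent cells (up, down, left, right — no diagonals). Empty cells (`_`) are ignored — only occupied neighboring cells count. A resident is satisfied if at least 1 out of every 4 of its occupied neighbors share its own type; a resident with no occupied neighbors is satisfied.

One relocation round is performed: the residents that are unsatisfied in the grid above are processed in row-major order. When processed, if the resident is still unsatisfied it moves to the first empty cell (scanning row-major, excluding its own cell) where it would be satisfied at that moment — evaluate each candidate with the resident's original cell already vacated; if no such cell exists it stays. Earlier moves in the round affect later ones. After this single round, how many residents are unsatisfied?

0

Initially unsatisfied (in order): (2,1), (3,2).
  (2,1) → (2,2).
  (3,2): now satisfied by earlier moves; stays.
Resulting grid:
2 2 2
_ 1 2
_ 1 2
All satisfied now.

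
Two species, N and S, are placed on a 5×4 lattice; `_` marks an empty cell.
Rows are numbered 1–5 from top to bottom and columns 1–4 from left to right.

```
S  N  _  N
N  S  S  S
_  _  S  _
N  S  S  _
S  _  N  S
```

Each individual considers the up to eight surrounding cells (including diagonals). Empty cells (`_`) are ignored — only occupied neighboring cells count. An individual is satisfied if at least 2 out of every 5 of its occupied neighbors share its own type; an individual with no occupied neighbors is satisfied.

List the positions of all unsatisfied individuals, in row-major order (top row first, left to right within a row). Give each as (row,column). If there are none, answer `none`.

(1,1)S 1/3 ✗
(1,2)N 1/4 ✗
(1,4)N 0/2 ✗
(2,1)N 1/3 ✗
(2,2)S 3/5 ✓
(2,3)S 3/5 ✓
(2,4)S 2/3 ✓
(3,3)S 5/5 ✓
(4,1)N 0/2 ✗
(4,2)S 3/5 ✓
(4,3)S 3/4 ✓
(5,1)S 1/2 ✓
(5,3)N 0/3 ✗
(5,4)S 1/2 ✓

(1,1), (1,2), (1,4), (2,1), (4,1), (5,3)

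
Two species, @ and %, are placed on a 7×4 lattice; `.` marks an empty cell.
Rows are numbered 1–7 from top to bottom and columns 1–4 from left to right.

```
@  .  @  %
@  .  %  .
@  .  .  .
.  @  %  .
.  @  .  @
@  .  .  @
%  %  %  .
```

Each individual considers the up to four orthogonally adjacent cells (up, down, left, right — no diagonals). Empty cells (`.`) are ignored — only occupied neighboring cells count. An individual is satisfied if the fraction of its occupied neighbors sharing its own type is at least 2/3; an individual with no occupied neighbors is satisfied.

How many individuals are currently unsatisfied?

Row 1: (1,1)@ 1/1 ✓ · (1,3)@ 0/2 ✗ · (1,4)% 0/1 ✗
Row 2: (2,1)@ 2/2 ✓ · (2,3)% 0/1 ✗
Row 3: (3,1)@ 1/1 ✓
Row 4: (4,2)@ 1/2 ✗ · (4,3)% 0/1 ✗
Row 5: (5,2)@ 1/1 ✓ · (5,4)@ 1/1 ✓
Row 6: (6,1)@ 0/1 ✗ · (6,4)@ 1/1 ✓
Row 7: (7,1)% 1/2 ✗ · (7,2)% 2/2 ✓ · (7,3)% 1/1 ✓
Unsatisfied: (1,3), (1,4), (2,3), (4,2), (4,3), (6,1), (7,1) — 7 in total.

7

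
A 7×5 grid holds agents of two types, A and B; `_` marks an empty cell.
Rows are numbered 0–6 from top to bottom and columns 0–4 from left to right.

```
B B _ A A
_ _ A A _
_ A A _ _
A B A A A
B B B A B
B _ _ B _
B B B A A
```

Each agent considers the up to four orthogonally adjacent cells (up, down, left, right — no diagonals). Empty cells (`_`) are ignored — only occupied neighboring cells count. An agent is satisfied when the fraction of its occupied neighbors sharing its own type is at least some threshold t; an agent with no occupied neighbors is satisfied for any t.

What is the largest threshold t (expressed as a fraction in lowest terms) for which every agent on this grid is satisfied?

Row 0: (0,0)B 1/1 · (0,1)B 1/1 · (0,3)A 2/2 · (0,4)A 1/1
Row 1: (1,2)A 2/2 · (1,3)A 2/2
Row 2: (2,1)A 1/2 · (2,2)A 3/3
Row 3: (3,0)A 0/2 · (3,1)B 1/4 · (3,2)A 2/4 · (3,3)A 3/3 · (3,4)A 1/2
Row 4: (4,0)B 2/3 · (4,1)B 3/3 · (4,2)B 1/3 · (4,3)A 1/4 · (4,4)B 0/2
Row 5: (5,0)B 2/2 · (5,3)B 0/2
Row 6: (6,0)B 2/2 · (6,1)B 2/2 · (6,2)B 1/2 · (6,3)A 1/3 · (6,4)A 1/1
The smallest same-type fraction is 0/2 at (3,0), which reduces to 0/1. Any threshold above that leaves this agent unsatisfied.

0/1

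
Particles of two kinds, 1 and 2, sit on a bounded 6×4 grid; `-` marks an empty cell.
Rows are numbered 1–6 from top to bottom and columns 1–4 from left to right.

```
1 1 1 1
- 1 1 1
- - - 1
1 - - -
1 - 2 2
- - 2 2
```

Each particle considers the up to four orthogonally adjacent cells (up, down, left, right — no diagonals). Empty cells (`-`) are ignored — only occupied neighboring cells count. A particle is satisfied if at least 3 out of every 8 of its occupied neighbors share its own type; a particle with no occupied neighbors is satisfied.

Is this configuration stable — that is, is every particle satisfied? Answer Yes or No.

(1,1)1 1/1 satisfied
(1,2)1 3/3 satisfied
(1,3)1 3/3 satisfied
(1,4)1 2/2 satisfied
(2,2)1 2/2 satisfied
(2,3)1 3/3 satisfied
(2,4)1 3/3 satisfied
(3,4)1 1/1 satisfied
(4,1)1 1/1 satisfied
(5,1)1 1/1 satisfied
(5,3)2 2/2 satisfied
(5,4)2 2/2 satisfied
(6,3)2 2/2 satisfied
(6,4)2 2/2 satisfied
All meet the threshold, so the configuration is stable.

Yes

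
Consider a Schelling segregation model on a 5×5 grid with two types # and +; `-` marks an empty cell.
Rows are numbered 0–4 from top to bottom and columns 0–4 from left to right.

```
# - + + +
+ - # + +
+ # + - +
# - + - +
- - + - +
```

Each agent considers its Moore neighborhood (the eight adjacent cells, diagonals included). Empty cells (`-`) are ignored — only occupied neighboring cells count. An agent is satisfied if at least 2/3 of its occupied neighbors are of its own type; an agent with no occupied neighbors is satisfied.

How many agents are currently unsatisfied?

7

Row 0: (0,0)# 0/1 unhappy · (0,2)+ 2/3 ok · (0,3)+ 4/5 ok · (0,4)+ 3/3 ok
Row 1: (1,0)+ 1/3 unhappy · (1,2)# 1/5 unhappy · (1,3)+ 6/7 ok · (1,4)+ 4/4 ok
Row 2: (2,0)+ 1/3 unhappy · (2,1)# 2/6 unhappy · (2,2)+ 2/4 unhappy · (2,4)+ 3/3 ok
Row 3: (3,0)# 1/2 unhappy · (3,2)+ 2/3 ok · (3,4)+ 2/2 ok
Row 4: (4,2)+ 1/1 ok · (4,4)+ 1/1 ok
Unsatisfied: (0,0), (1,0), (1,2), (2,0), (2,1), (2,2), (3,0) — 7 in total.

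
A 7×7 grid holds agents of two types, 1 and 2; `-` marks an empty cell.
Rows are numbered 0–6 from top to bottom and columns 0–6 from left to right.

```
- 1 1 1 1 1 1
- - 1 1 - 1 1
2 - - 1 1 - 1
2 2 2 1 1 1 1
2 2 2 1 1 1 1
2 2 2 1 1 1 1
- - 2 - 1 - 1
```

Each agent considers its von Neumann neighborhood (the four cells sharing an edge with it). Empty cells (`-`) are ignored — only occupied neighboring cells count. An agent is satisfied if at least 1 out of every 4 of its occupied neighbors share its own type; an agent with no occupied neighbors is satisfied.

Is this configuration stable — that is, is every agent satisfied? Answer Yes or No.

Yes

(0,1)1 1/1 ✓
(0,2)1 3/3 ✓
(0,3)1 3/3 ✓
(0,4)1 2/2 ✓
(0,5)1 3/3 ✓
(0,6)1 2/2 ✓
(1,2)1 2/2 ✓
(1,3)1 3/3 ✓
(1,5)1 2/2 ✓
(1,6)1 3/3 ✓
(2,0)2 1/1 ✓
(2,3)1 3/3 ✓
(2,4)1 2/2 ✓
(2,6)1 2/2 ✓
(3,0)2 3/3 ✓
(3,1)2 3/3 ✓
(3,2)2 2/3 ✓
(3,3)1 3/4 ✓
(3,4)1 4/4 ✓
(3,5)1 3/3 ✓
(3,6)1 3/3 ✓
(4,0)2 3/3 ✓
(4,1)2 4/4 ✓
(4,2)2 3/4 ✓
(4,3)1 3/4 ✓
(4,4)1 4/4 ✓
(4,5)1 4/4 ✓
(4,6)1 3/3 ✓
(5,0)2 2/2 ✓
(5,1)2 3/3 ✓
(5,2)2 3/4 ✓
(5,3)1 2/3 ✓
(5,4)1 4/4 ✓
(5,5)1 3/3 ✓
(5,6)1 3/3 ✓
(6,2)2 1/1 ✓
(6,4)1 1/1 ✓
(6,6)1 1/1 ✓
All meet the threshold, so the configuration is stable.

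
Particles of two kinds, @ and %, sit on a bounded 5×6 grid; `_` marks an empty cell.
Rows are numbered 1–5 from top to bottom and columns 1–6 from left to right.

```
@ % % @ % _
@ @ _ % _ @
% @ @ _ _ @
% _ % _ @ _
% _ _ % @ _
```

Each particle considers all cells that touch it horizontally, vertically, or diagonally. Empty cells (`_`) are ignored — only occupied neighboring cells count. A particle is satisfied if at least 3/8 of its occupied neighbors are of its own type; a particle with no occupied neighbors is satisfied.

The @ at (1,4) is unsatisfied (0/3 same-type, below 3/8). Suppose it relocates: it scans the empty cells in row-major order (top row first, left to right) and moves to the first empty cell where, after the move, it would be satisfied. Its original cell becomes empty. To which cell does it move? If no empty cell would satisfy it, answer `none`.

(1,6)

Vacating (1,4). Empty cells in order:
  (1,6): 1/2 same-type → satisfied — stop here.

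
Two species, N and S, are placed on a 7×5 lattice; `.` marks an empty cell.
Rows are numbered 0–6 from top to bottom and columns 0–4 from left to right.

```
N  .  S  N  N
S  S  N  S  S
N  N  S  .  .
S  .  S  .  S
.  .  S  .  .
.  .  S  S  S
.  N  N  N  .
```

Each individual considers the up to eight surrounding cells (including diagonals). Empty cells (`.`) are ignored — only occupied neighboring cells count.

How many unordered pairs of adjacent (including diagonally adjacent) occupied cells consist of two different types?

25

Scan each occupied cell's neighbors to the right and below (and the two forward diagonals) so each pair is counted once.
From row 0: 8 unlike of 12 pairs (running 8/12).
From row 1: 7 unlike of 12 pairs (running 15/24).
From row 2: 4 unlike of 6 pairs (running 19/30).
From row 3: 0 unlike of 1 pairs (running 19/31).
From row 4: 0 unlike of 2 pairs (running 19/33).
From row 5: 6 unlike of 8 pairs (running 25/41).
From row 6: 0 unlike of 2 pairs (running 25/43).
Total adjacent occupied pairs: 43; unlike-type pairs: 25.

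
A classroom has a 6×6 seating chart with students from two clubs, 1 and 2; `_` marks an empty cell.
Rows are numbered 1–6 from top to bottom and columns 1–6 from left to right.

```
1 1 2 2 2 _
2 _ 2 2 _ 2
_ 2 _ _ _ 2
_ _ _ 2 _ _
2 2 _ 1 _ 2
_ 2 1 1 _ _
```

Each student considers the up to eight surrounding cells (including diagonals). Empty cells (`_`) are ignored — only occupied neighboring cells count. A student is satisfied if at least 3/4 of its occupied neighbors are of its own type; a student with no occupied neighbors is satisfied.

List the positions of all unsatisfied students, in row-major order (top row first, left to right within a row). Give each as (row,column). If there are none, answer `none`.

Row 1: (1,1)1 1/2 ✗ · (1,2)1 1/4 ✗ · (1,3)2 3/4 ✓ · (1,4)2 4/4 ✓ · (1,5)2 3/3 ✓
Row 2: (2,1)2 1/3 ✗ · (2,3)2 4/5 ✓ · (2,4)2 4/4 ✓ · (2,6)2 2/2 ✓
Row 3: (3,2)2 2/2 ✓ · (3,6)2 1/1 ✓
Row 4: (4,4)2 0/1 ✗
Row 5: (5,1)2 2/2 ✓ · (5,2)2 2/3 ✗ · (5,4)1 2/3 ✗ · (5,6)2 0/0 ✓
Row 6: (6,2)2 2/3 ✗ · (6,3)1 2/4 ✗ · (6,4)1 2/2 ✓

(1,1), (1,2), (2,1), (4,4), (5,2), (5,4), (6,2), (6,3)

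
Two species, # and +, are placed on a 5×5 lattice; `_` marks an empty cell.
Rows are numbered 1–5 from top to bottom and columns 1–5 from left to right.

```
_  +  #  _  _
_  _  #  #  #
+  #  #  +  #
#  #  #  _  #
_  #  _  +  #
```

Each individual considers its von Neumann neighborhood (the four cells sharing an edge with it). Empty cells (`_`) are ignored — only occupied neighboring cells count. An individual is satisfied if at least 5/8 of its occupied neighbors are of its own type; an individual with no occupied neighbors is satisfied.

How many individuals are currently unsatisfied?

(1,2)+ 0/1 unhappy
(1,3)# 1/2 unhappy
(2,3)# 3/3 ok
(2,4)# 2/3 ok
(2,5)# 2/2 ok
(3,1)+ 0/2 unhappy
(3,2)# 2/3 ok
(3,3)# 3/4 ok
(3,4)+ 0/3 unhappy
(3,5)# 2/3 ok
(4,1)# 1/2 unhappy
(4,2)# 4/4 ok
(4,3)# 2/2 ok
(4,5)# 2/2 ok
(5,2)# 1/1 ok
(5,4)+ 0/1 unhappy
(5,5)# 1/2 unhappy
Unsatisfied: (1,2), (1,3), (3,1), (3,4), (4,1), (5,4), (5,5) — 7 in total.

7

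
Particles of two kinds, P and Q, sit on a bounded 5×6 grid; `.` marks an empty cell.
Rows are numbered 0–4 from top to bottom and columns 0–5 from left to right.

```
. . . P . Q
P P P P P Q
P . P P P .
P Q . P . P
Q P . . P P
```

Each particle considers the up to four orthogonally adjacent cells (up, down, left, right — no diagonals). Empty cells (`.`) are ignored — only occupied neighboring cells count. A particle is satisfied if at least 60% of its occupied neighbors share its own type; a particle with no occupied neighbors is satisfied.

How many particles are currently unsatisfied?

5

(0,3)P 1/1 ok
(0,5)Q 1/1 ok
(1,0)P 2/2 ok
(1,1)P 2/2 ok
(1,2)P 3/3 ok
(1,3)P 4/4 ok
(1,4)P 2/3 ok
(1,5)Q 1/2 unhappy
(2,0)P 2/2 ok
(2,2)P 2/2 ok
(2,3)P 4/4 ok
(2,4)P 2/2 ok
(3,0)P 1/3 unhappy
(3,1)Q 0/2 unhappy
(3,3)P 1/1 ok
(3,5)P 1/1 ok
(4,0)Q 0/2 unhappy
(4,1)P 0/2 unhappy
(4,4)P 1/1 ok
(4,5)P 2/2 ok
Unsatisfied: (1,5), (3,0), (3,1), (4,0), (4,1) — 5 in total.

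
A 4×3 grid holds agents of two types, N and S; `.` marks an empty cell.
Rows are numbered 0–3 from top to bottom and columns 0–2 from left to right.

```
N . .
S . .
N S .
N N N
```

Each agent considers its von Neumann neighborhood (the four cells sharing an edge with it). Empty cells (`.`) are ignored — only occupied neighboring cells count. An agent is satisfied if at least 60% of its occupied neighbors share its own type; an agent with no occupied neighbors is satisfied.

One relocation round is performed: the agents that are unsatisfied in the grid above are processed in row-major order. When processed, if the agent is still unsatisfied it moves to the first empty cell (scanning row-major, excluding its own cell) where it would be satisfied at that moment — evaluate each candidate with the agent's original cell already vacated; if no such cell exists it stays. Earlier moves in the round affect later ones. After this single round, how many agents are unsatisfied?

1

Initially unsatisfied (in order): (0,0), (1,0), (2,0), (2,1).
  (0,0) → (0,1).
  (1,0) → (1,2).
  (2,0) → (0,0).
  (2,1): no empty cell satisfies it; stays.
Resulting grid:
N N .
. . S
. S .
N N N
Unsatisfied now: (2,1).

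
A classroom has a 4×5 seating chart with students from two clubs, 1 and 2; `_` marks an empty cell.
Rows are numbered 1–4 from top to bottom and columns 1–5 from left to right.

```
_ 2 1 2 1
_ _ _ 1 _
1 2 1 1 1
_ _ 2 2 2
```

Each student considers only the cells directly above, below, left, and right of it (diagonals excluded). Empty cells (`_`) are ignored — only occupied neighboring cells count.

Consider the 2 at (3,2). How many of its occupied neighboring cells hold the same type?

Occupied neighbors of (3,2): (3,1)=1, (3,3)=1.
Same type (2): 0 of 2.

0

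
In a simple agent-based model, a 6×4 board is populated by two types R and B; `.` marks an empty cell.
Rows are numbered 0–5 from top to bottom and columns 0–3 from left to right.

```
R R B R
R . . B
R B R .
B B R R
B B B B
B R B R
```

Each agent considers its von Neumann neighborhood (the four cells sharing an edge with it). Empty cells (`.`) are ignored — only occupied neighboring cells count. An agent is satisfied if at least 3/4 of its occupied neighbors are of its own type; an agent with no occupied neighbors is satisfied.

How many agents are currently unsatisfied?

15

(0,0)R 2/2 ✓
(0,1)R 1/2 ✗
(0,2)B 0/2 ✗
(0,3)R 0/2 ✗
(1,0)R 2/2 ✓
(1,3)B 0/1 ✗
(2,0)R 1/3 ✗
(2,1)B 1/3 ✗
(2,2)R 1/2 ✗
(3,0)B 2/3 ✗
(3,1)B 3/4 ✓
(3,2)R 2/4 ✗
(3,3)R 1/2 ✗
(4,0)B 3/3 ✓
(4,1)B 3/4 ✓
(4,2)B 3/4 ✓
(4,3)B 1/3 ✗
(5,0)B 1/2 ✗
(5,1)R 0/3 ✗
(5,2)B 1/3 ✗
(5,3)R 0/2 ✗
Unsatisfied: (0,1), (0,2), (0,3), (1,3), (2,0), (2,1), (2,2), (3,0), (3,2), (3,3), (4,3), (5,0), (5,1), (5,2), (5,3) — 15 in total.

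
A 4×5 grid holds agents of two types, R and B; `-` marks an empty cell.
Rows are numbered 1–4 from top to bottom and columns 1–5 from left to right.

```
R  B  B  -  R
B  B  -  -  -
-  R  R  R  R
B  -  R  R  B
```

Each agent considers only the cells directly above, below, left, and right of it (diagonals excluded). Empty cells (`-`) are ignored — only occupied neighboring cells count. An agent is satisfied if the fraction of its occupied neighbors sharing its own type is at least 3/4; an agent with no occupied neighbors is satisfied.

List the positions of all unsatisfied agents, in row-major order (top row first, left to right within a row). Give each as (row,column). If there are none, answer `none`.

(1,1)R 0/2 ✗
(1,2)B 2/3 ✗
(1,3)B 1/1 ✓
(1,5)R 0/0 ✓
(2,1)B 1/2 ✗
(2,2)B 2/3 ✗
(3,2)R 1/2 ✗
(3,3)R 3/3 ✓
(3,4)R 3/3 ✓
(3,5)R 1/2 ✗
(4,1)B 0/0 ✓
(4,3)R 2/2 ✓
(4,4)R 2/3 ✗
(4,5)B 0/2 ✗

(1,1), (1,2), (2,1), (2,2), (3,2), (3,5), (4,4), (4,5)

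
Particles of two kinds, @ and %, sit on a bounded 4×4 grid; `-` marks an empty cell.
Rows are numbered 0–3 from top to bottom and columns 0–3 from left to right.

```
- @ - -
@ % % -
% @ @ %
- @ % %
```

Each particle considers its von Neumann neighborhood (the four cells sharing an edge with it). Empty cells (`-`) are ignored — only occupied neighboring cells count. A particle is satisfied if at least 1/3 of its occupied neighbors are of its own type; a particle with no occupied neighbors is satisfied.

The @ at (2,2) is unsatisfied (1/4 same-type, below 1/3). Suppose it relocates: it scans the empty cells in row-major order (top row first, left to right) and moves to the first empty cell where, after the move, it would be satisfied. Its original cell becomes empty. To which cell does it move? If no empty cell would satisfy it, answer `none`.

Vacating (2,2). Empty cells in order:
  (0,0): 2/2 same-type → satisfied — stop here.

(0,0)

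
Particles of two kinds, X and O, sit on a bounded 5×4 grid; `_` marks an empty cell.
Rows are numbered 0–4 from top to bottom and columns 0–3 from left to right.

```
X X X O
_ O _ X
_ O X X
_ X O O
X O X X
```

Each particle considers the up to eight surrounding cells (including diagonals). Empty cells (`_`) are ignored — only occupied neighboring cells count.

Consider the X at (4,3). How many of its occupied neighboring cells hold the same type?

Occupied neighbors of (4,3): (3,2)=O, (3,3)=O, (4,2)=X.
Same type (X): 1 of 3.

1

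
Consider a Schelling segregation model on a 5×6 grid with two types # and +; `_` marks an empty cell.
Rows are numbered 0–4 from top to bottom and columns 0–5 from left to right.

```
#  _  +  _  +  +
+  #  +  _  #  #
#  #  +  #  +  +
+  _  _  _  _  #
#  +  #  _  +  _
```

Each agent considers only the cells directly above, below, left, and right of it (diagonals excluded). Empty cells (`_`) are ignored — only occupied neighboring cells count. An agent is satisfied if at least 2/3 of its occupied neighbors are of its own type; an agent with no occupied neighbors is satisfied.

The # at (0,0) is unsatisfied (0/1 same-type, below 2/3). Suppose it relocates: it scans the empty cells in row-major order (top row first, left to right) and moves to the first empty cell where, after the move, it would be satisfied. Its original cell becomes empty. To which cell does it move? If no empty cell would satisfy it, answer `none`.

Vacating (0,0). Empty cells in order:
  (0,1): 1/2 same-type → still unsatisfied.
  (0,3): 0/2 same-type → still unsatisfied.
  (1,3): 2/3 same-type → satisfied — stop here.

(1,3)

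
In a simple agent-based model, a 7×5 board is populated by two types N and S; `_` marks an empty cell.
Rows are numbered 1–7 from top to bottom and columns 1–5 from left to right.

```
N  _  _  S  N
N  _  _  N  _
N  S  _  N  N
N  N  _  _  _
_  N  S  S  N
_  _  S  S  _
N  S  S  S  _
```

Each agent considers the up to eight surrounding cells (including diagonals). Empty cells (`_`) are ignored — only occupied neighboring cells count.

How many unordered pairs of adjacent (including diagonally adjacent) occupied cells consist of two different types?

12

Scan each occupied cell's neighbors to the right and below (and the two forward diagonals) so each pair is counted once.
From row 1: 2 unlike of 4 pairs (running 2/4).
From row 2: 1 unlike of 4 pairs (running 3/8).
From row 3: 3 unlike of 6 pairs (running 6/14).
From row 4: 1 unlike of 4 pairs (running 7/18).
From row 5: 4 unlike of 9 pairs (running 11/27).
From row 6: 0 unlike of 6 pairs (running 11/33).
From row 7: 1 unlike of 3 pairs (running 12/36).
Total adjacent occupied pairs: 36; unlike-type pairs: 12.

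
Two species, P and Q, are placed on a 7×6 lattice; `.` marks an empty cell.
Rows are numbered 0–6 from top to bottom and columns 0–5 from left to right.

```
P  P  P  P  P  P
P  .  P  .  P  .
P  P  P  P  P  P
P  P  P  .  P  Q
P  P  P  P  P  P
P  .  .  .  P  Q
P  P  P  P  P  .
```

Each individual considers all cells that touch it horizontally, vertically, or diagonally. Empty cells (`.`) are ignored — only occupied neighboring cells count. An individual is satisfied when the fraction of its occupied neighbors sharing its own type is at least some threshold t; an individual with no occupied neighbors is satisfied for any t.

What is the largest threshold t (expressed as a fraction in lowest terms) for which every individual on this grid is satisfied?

(0,0)P 2/2
(0,1)P 4/4
(0,2)P 3/3
(0,3)P 4/4
(0,4)P 3/3
(0,5)P 2/2
(1,0)P 4/4
(1,2)P 6/6
(1,4)P 6/6
(2,0)P 4/4
(2,1)P 7/7
(2,2)P 5/5
(2,3)P 6/6
(2,4)P 4/5
(2,5)P 3/4
(3,0)P 5/5
(3,1)P 8/8
(3,2)P 7/7
(3,4)P 6/7
(3,5)Q 0/5
(4,0)P 4/4
(4,1)P 6/6
(4,2)P 4/4
(4,3)P 5/5
(4,4)P 4/6
(4,5)P 3/5
(5,0)P 4/4
(5,4)P 5/6
(5,5)Q 0/4
(6,0)P 2/2
(6,1)P 3/3
(6,2)P 2/2
(6,3)P 3/3
(6,4)P 2/3
The smallest same-type fraction is 0/5 at (3,5), which reduces to 0/1. Any threshold above that leaves this individual unsatisfied.

0/1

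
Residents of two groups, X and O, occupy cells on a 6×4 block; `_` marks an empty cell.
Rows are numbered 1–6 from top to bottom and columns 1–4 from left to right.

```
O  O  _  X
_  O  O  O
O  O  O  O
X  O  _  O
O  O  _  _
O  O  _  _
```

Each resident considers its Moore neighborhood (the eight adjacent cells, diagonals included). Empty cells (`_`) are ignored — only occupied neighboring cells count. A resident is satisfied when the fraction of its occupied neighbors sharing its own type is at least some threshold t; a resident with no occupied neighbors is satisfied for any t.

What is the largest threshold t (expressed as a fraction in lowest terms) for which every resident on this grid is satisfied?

0/1

(1,1)O 2/2
(1,2)O 3/3
(1,4)X 0/2
(2,2)O 6/6
(2,3)O 6/7
(2,4)O 3/4
(3,1)O 3/4
(3,2)O 5/6
(3,3)O 7/7
(3,4)O 4/4
(4,1)X 0/5
(4,2)O 5/6
(4,4)O 2/2
(5,1)O 4/5
(5,2)O 4/5
(6,1)O 3/3
(6,2)O 3/3
The smallest same-type fraction is 0/2 at (1,4), which reduces to 0/1. Any threshold above that leaves this resident unsatisfied.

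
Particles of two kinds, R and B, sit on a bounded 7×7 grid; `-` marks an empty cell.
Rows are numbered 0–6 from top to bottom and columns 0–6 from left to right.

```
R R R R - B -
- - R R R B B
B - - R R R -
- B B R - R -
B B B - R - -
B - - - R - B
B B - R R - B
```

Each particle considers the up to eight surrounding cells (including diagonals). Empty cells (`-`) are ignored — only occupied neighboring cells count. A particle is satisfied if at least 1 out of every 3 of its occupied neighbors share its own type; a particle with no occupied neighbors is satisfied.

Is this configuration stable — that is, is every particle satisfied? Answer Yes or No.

Row 0: (0,0)R 1/1 ok · (0,1)R 3/3 ok · (0,2)R 4/4 ok · (0,3)R 4/4 ok · (0,5)B 2/3 ok
Row 1: (1,2)R 5/5 ok · (1,3)R 6/6 ok · (1,4)R 5/7 ok · (1,5)B 2/5 ok · (1,6)B 2/3 ok
Row 2: (2,0)B 1/1 ok · (2,3)R 5/6 ok · (2,4)R 6/7 ok · (2,5)R 3/5 ok
Row 3: (3,1)B 5/5 ok · (3,2)B 3/5 ok · (3,3)R 3/5 ok · (3,5)R 3/3 ok
Row 4: (4,0)B 3/3 ok · (4,1)B 5/5 ok · (4,2)B 3/4 ok · (4,4)R 3/3 ok
Row 5: (5,0)B 4/4 ok · (5,4)R 3/3 ok · (5,6)B 1/1 ok
Row 6: (6,0)B 2/2 ok · (6,1)B 2/2 ok · (6,3)R 2/2 ok · (6,4)R 2/2 ok · (6,6)B 1/1 ok
All meet the threshold, so the configuration is stable.

Yes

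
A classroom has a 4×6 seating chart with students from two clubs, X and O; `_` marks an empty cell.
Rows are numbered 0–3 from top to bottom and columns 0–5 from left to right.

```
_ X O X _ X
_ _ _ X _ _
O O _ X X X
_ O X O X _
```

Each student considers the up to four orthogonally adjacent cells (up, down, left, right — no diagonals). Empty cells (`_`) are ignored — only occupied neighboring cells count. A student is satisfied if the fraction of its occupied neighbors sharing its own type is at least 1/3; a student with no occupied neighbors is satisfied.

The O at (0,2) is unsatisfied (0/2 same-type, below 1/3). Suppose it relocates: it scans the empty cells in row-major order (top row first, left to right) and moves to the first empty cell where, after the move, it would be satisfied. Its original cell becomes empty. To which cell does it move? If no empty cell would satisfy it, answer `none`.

Vacating (0,2). Empty cells in order:
  (0,0): 0/1 same-type → still unsatisfied.
  (0,4): 0/2 same-type → still unsatisfied.
  (1,0): 1/1 same-type → satisfied — stop here.

(1,0)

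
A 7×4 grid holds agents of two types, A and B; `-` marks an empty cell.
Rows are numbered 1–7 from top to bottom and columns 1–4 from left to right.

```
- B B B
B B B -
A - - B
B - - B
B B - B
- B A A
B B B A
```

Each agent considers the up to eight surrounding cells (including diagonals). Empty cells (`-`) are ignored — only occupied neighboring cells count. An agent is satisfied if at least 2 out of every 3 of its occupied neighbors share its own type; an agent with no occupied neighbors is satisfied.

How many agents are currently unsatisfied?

(1,2)B 4/4 ✓
(1,3)B 4/4 ✓
(1,4)B 2/2 ✓
(2,1)B 2/3 ✓
(2,2)B 4/5 ✓
(2,3)B 5/5 ✓
(3,1)A 0/3 ✗
(3,4)B 2/2 ✓
(4,1)B 2/3 ✓
(4,4)B 2/2 ✓
(5,1)B 3/3 ✓
(5,2)B 3/4 ✓
(5,4)B 1/3 ✗
(6,2)B 5/6 ✓
(6,3)A 2/7 ✗
(6,4)A 2/4 ✗
(7,1)B 2/2 ✓
(7,2)B 3/4 ✓
(7,3)B 2/5 ✗
(7,4)A 2/3 ✓
Unsatisfied: (3,1), (5,4), (6,3), (6,4), (7,3) — 5 in total.

5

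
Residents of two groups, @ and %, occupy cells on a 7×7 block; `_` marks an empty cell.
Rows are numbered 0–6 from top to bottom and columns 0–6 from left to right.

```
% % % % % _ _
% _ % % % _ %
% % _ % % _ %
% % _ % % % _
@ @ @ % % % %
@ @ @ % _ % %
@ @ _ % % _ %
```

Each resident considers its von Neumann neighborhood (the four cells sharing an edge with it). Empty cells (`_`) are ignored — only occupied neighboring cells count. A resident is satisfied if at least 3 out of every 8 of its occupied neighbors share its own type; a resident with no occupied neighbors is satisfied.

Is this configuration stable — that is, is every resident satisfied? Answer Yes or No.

Yes

Row 0: (0,0)% 2/2 satisfied · (0,1)% 2/2 satisfied · (0,2)% 3/3 satisfied · (0,3)% 3/3 satisfied · (0,4)% 2/2 satisfied
Row 1: (1,0)% 2/2 satisfied · (1,2)% 2/2 satisfied · (1,3)% 4/4 satisfied · (1,4)% 3/3 satisfied · (1,6)% 1/1 satisfied
Row 2: (2,0)% 3/3 satisfied · (2,1)% 2/2 satisfied · (2,3)% 3/3 satisfied · (2,4)% 3/3 satisfied · (2,6)% 1/1 satisfied
Row 3: (3,0)% 2/3 satisfied · (3,1)% 2/3 satisfied · (3,3)% 3/3 satisfied · (3,4)% 4/4 satisfied · (3,5)% 2/2 satisfied
Row 4: (4,0)@ 2/3 satisfied · (4,1)@ 3/4 satisfied · (4,2)@ 2/3 satisfied · (4,3)% 3/4 satisfied · (4,4)% 3/3 satisfied · (4,5)% 4/4 satisfied · (4,6)% 2/2 satisfied
Row 5: (5,0)@ 3/3 satisfied · (5,1)@ 4/4 satisfied · (5,2)@ 2/3 satisfied · (5,3)% 2/3 satisfied · (5,5)% 2/2 satisfied · (5,6)% 3/3 satisfied
Row 6: (6,0)@ 2/2 satisfied · (6,1)@ 2/2 satisfied · (6,3)% 2/2 satisfied · (6,4)% 1/1 satisfied · (6,6)% 1/1 satisfied
All meet the threshold, so the configuration is stable.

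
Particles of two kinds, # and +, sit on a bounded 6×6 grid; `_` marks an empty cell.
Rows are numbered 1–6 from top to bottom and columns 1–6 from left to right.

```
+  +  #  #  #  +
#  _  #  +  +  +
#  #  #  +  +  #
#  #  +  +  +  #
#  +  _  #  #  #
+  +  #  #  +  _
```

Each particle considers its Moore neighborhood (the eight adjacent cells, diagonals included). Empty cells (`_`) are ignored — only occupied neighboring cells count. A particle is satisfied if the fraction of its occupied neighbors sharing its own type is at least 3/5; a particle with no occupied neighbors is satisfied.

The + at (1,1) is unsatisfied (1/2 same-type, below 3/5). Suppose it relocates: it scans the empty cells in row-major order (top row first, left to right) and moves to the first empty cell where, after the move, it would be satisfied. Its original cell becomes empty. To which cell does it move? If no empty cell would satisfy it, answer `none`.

Vacating (1,1). Empty cells in order:
  (2,2): 1/7 same-type → still unsatisfied.
  (5,3): 4/8 same-type → still unsatisfied.
  (6,6): 1/3 same-type → still unsatisfied.

none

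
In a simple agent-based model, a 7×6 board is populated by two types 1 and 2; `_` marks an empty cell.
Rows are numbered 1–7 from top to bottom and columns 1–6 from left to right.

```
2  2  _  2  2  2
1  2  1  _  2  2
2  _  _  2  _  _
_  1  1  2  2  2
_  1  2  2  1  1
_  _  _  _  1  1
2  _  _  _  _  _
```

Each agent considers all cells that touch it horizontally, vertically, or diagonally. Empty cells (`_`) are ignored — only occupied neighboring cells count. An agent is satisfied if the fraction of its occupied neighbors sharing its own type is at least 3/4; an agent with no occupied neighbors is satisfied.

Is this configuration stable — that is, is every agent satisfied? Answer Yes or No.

No

Row 1: (1,1)2 2/3 not · (1,2)2 2/4 not · (1,4)2 2/3 not · (1,5)2 4/4 satisfied · (1,6)2 3/3 satisfied
Row 2: (2,1)1 0/4 not · (2,2)2 3/5 not · (2,3)1 0/4 not · (2,5)2 5/5 satisfied · (2,6)2 3/3 satisfied
Row 3: (3,1)2 1/3 not · (3,4)2 3/5 not
Row 4: (4,2)1 2/4 not · (4,3)1 2/6 not · (4,4)2 4/6 not · (4,5)2 4/6 not · (4,6)2 1/3 not
Row 5: (5,2)1 2/3 not · (5,3)2 2/5 not · (5,4)2 3/6 not · (5,5)1 3/7 not · (5,6)1 3/5 not
Row 6: (6,5)1 3/4 satisfied · (6,6)1 3/3 satisfied
Row 7: (7,1)2 0/0 satisfied
For instance (1,1) has only 2/3 same-type neighbors, below 3/4.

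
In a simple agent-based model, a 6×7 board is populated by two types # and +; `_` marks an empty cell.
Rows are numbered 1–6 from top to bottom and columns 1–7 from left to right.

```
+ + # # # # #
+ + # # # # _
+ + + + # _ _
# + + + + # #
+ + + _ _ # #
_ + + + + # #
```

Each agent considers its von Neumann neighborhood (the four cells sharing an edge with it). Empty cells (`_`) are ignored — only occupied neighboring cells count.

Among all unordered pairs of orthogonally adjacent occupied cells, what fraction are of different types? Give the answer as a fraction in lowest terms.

11/54

Scan each occupied cell's neighbors to the right and below so each pair is counted once.
Row 1: +(1,1)–+(1,2)= +(1,1)–+(2,1)= +(1,2)–#(1,3)≠ +(1,2)–+(2,2)= #(1,3)–#(1,4)= #(1,3)–#(2,3)= #(1,4)–#(1,5)= #(1,4)–#(2,4)= #(1,5)–#(1,6)= #(1,5)–#(2,5)= #(1,6)–#(1,7)= #(1,6)–#(2,6)=  → 1/12 unlike.
Row 2: +(2,1)–+(2,2)= +(2,1)–+(3,1)= +(2,2)–#(2,3)≠ +(2,2)–+(3,2)= #(2,3)–#(2,4)= #(2,3)–+(3,3)≠ #(2,4)–#(2,5)= #(2,4)–+(3,4)≠ #(2,5)–#(2,6)= #(2,5)–#(3,5)=  → 3/10 unlike.
Row 3: +(3,1)–+(3,2)= +(3,1)–#(4,1)≠ +(3,2)–+(3,3)= +(3,2)–+(4,2)= +(3,3)–+(3,4)= +(3,3)–+(4,3)= +(3,4)–#(3,5)≠ +(3,4)–+(4,4)= #(3,5)–+(4,5)≠  → 3/9 unlike.
Row 4: #(4,1)–+(4,2)≠ #(4,1)–+(5,1)≠ +(4,2)–+(4,3)= +(4,2)–+(5,2)= +(4,3)–+(4,4)= +(4,3)–+(5,3)= +(4,4)–+(4,5)= +(4,5)–#(4,6)≠ #(4,6)–#(4,7)= #(4,6)–#(5,6)= #(4,7)–#(5,7)=  → 3/11 unlike.
Row 5: +(5,1)–+(5,2)= +(5,2)–+(5,3)= +(5,2)–+(6,2)= +(5,3)–+(6,3)= #(5,6)–#(5,7)= #(5,6)–#(6,6)= #(5,7)–#(6,7)=  → 0/7 unlike.
Row 6: +(6,2)–+(6,3)= +(6,3)–+(6,4)= +(6,4)–+(6,5)= +(6,5)–#(6,6)≠ #(6,6)–#(6,7)=  → 1/5 unlike.
Total adjacent occupied pairs: 54; unlike-type pairs: 11.
11/54 is already in lowest terms.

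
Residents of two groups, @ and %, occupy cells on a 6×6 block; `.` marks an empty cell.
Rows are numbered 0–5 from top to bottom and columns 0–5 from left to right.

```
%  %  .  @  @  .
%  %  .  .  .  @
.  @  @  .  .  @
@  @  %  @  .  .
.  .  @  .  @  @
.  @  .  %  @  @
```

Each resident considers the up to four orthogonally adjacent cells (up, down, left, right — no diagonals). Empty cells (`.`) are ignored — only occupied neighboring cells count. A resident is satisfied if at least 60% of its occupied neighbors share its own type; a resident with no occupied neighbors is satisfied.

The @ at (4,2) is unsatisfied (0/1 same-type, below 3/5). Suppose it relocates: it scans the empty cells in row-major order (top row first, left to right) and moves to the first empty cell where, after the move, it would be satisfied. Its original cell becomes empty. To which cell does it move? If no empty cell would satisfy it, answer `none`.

Vacating (4,2). Empty cells in order:
  (0,2): 1/2 same-type → still unsatisfied.
  (0,5): 2/2 same-type → satisfied — stop here.

(0,5)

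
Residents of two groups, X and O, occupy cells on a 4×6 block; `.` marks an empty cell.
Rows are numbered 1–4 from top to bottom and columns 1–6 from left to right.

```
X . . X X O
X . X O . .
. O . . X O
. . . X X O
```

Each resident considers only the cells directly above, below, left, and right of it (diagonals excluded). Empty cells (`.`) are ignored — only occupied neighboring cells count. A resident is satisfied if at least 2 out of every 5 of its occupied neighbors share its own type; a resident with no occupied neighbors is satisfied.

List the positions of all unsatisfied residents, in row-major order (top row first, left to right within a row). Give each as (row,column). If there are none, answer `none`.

(1,6), (2,3), (2,4)

Row 1: (1,1)X 1/1 ok · (1,4)X 1/2 ok · (1,5)X 1/2 ok · (1,6)O 0/1 unhappy
Row 2: (2,1)X 1/1 ok · (2,3)X 0/1 unhappy · (2,4)O 0/2 unhappy
Row 3: (3,2)O 0/0 ok · (3,5)X 1/2 ok · (3,6)O 1/2 ok
Row 4: (4,4)X 1/1 ok · (4,5)X 2/3 ok · (4,6)O 1/2 ok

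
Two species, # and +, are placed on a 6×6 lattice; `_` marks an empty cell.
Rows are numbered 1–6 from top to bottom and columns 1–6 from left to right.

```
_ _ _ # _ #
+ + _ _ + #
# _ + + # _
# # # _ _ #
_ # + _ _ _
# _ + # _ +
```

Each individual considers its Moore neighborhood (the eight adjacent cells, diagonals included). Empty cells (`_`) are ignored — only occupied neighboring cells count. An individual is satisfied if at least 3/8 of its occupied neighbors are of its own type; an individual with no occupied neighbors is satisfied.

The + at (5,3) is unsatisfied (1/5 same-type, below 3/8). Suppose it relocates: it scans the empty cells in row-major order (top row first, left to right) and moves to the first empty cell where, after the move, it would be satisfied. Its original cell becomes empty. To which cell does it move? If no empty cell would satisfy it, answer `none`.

Vacating (5,3). Empty cells in order:
  (1,1): 2/2 same-type → satisfied — stop here.

(1,1)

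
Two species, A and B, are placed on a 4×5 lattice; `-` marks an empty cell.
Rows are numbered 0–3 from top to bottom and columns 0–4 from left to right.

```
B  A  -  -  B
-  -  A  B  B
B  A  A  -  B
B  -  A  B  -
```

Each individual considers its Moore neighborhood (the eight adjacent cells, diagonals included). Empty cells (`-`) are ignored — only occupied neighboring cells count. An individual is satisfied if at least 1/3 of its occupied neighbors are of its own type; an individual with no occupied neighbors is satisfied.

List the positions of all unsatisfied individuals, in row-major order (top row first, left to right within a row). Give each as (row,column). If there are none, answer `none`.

(0,0)

(0,0)B 0/1 unhappy
(0,1)A 1/2 ok
(0,4)B 2/2 ok
(1,2)A 3/4 ok
(1,3)B 3/5 ok
(1,4)B 3/3 ok
(2,0)B 1/2 ok
(2,1)A 3/5 ok
(2,2)A 3/5 ok
(2,4)B 3/3 ok
(3,0)B 1/2 ok
(3,2)A 2/3 ok
(3,3)B 1/3 ok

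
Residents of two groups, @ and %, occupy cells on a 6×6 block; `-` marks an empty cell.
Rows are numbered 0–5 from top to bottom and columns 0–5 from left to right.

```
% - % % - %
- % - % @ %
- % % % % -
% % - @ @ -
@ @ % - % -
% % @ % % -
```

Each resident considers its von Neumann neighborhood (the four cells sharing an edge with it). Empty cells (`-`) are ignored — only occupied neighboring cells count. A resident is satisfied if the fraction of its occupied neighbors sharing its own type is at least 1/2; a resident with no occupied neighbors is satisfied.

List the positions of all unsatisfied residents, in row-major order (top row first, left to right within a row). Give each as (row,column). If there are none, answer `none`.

(1,4), (2,4), (3,4), (4,0), (4,1), (4,2), (5,1), (5,2)

Row 0: (0,0)% 0/0 satisfied · (0,2)% 1/1 satisfied · (0,3)% 2/2 satisfied · (0,5)% 1/1 satisfied
Row 1: (1,1)% 1/1 satisfied · (1,3)% 2/3 satisfied · (1,4)@ 0/3 not · (1,5)% 1/2 satisfied
Row 2: (2,1)% 3/3 satisfied · (2,2)% 2/2 satisfied · (2,3)% 3/4 satisfied · (2,4)% 1/3 not
Row 3: (3,0)% 1/2 satisfied · (3,1)% 2/3 satisfied · (3,3)@ 1/2 satisfied · (3,4)@ 1/3 not
Row 4: (4,0)@ 1/3 not · (4,1)@ 1/4 not · (4,2)% 0/2 not · (4,4)% 1/2 satisfied
Row 5: (5,0)% 1/2 satisfied · (5,1)% 1/3 not · (5,2)@ 0/3 not · (5,3)% 1/2 satisfied · (5,4)% 2/2 satisfied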